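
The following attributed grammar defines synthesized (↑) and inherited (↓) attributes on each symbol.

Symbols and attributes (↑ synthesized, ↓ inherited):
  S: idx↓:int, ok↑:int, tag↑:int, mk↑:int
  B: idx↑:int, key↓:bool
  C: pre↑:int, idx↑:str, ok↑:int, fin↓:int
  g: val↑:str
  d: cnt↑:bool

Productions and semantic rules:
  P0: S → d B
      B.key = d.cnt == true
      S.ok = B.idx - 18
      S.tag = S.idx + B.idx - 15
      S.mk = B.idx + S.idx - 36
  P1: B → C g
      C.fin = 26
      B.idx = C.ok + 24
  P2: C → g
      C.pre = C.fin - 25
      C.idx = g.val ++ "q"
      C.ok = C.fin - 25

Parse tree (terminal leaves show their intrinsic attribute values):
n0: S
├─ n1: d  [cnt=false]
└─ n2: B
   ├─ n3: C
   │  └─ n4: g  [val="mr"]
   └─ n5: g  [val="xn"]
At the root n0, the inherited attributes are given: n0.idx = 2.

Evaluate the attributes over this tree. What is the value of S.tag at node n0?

1. n0.idx = 2  [given at root]
2. n1.cnt = false  [terminal]
3. n2.key = false  [d.cnt == true]
4. n3.fin = 26  [26]
5. n4.val = "mr"  [terminal]
6. n3.pre = 1  [C.fin - 25]
7. n3.idx = "mrq"  [g.val ++ "q"]
8. n3.ok = 1  [C.fin - 25]
9. n5.val = "xn"  [terminal]
10. n2.idx = 25  [C.ok + 24]
11. n0.ok = 7  [B.idx - 18]
12. n0.tag = 12  [S.idx + B.idx - 15]
13. n0.mk = -9  [B.idx + S.idx - 36]

12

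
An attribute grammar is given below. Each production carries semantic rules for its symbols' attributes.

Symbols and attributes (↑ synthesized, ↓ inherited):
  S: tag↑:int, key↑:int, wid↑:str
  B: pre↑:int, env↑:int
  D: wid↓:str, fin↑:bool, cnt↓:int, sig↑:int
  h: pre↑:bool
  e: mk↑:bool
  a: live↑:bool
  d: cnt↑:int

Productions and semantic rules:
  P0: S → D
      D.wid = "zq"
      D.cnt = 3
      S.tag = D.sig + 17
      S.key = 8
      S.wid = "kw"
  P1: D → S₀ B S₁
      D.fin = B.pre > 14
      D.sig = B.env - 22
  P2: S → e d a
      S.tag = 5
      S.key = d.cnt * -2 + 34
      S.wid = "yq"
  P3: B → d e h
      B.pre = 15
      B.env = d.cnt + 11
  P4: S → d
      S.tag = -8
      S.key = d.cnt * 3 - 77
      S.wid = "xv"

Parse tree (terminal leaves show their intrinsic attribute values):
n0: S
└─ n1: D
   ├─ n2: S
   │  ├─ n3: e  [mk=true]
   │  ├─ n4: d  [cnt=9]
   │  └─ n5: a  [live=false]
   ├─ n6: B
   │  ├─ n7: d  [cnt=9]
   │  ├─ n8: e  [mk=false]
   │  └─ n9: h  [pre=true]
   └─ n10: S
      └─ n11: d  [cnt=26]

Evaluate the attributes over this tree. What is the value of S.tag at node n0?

1. n1.wid = "zq"  ["zq"]
2. n1.cnt = 3  [3]
3. n3.mk = true  [terminal]
4. n4.cnt = 9  [terminal]
5. n5.live = false  [terminal]
6. n2.tag = 5  [5]
7. n2.key = 16  [d.cnt * -2 + 34]
8. n2.wid = "yq"  ["yq"]
9. n7.cnt = 9  [terminal]
10. n8.mk = false  [terminal]
11. n9.pre = true  [terminal]
12. n6.pre = 15  [15]
13. n6.env = 20  [d.cnt + 11]
14. n11.cnt = 26  [terminal]
15. n10.tag = -8  [-8]
16. n10.key = 1  [d.cnt * 3 - 77]
17. n10.wid = "xv"  ["xv"]
18. n1.fin = true  [B.pre > 14]
19. n1.sig = -2  [B.env - 22]
20. n0.tag = 15  [D.sig + 17]
21. n0.key = 8  [8]
22. n0.wid = "kw"  ["kw"]

15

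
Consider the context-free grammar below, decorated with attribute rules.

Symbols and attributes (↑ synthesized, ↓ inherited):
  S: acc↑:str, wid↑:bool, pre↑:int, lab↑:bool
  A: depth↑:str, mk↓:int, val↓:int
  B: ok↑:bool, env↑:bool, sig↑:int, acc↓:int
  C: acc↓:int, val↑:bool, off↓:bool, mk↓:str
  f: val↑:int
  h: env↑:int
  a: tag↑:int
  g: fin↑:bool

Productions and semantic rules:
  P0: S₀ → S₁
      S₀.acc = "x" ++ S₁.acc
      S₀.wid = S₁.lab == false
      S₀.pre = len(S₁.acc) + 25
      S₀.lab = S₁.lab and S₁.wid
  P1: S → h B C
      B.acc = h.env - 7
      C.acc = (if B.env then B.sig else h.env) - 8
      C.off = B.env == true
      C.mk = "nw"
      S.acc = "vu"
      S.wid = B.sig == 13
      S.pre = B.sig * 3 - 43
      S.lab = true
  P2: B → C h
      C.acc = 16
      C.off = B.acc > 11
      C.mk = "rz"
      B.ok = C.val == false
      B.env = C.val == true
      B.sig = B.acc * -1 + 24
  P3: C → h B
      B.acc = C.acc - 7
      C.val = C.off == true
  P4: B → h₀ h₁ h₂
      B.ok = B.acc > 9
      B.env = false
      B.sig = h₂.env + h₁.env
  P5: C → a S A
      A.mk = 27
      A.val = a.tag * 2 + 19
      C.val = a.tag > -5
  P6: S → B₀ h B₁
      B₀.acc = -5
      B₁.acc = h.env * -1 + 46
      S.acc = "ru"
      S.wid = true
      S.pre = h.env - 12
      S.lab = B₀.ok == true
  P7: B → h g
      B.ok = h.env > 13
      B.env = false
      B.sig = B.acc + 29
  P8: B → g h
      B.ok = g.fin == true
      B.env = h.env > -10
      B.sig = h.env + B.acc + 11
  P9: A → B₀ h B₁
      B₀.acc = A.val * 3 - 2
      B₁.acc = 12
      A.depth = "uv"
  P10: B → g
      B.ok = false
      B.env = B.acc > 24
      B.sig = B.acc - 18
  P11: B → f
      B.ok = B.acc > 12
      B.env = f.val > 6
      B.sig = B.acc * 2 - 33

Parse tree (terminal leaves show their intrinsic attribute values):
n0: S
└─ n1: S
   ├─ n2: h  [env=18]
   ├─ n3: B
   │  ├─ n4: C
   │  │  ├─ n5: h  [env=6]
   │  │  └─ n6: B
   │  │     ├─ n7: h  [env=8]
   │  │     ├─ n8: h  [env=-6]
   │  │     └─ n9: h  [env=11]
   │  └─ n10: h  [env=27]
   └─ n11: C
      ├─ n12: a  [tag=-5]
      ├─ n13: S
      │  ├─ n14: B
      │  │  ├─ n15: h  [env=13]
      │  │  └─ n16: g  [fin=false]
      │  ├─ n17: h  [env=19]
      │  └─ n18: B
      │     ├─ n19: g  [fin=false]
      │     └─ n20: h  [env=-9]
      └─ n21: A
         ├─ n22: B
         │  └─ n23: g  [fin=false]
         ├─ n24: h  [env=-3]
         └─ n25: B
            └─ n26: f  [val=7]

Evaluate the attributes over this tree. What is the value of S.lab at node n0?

1. n2.env = 18  [terminal]
2. n3.acc = 11  [h.env - 7]
3. n4.acc = 16  [16]
4. n4.off = false  [B.acc > 11]
5. n4.mk = "rz"  ["rz"]
6. n5.env = 6  [terminal]
7. n6.acc = 9  [C.acc - 7]
8. n7.env = 8  [terminal]
9. n8.env = -6  [terminal]
10. n9.env = 11  [terminal]
11. n6.ok = false  [B.acc > 9]
12. n6.env = false  [false]
13. n6.sig = 5  [h₂.env + h₁.env]
14. n4.val = false  [C.off == true]
15. n10.env = 27  [terminal]
16. n3.ok = true  [C.val == false]
17. n3.env = false  [C.val == true]
18. n3.sig = 13  [B.acc * -1 + 24]
19. n11.acc = 10  [(if B.env then B.sig else h.env) - 8]
20. n11.off = false  [B.env == true]
21. n11.mk = "nw"  ["nw"]
22. n12.tag = -5  [terminal]
23. n14.acc = -5  [-5]
24. n15.env = 13  [terminal]
25. n16.fin = false  [terminal]
26. n14.ok = false  [h.env > 13]
27. n14.env = false  [false]
28. n14.sig = 24  [B.acc + 29]
29. n17.env = 19  [terminal]
30. n18.acc = 27  [h.env * -1 + 46]
31. n19.fin = false  [terminal]
32. n20.env = -9  [terminal]
33. n18.ok = false  [g.fin == true]
34. n18.env = true  [h.env > -10]
35. n18.sig = 29  [h.env + B.acc + 11]
36. n13.acc = "ru"  ["ru"]
37. n13.wid = true  [true]
38. n13.pre = 7  [h.env - 12]
39. n13.lab = false  [B₀.ok == true]
40. n21.mk = 27  [27]
41. n21.val = 9  [a.tag * 2 + 19]
42. n22.acc = 25  [A.val * 3 - 2]
43. n23.fin = false  [terminal]
44. n22.ok = false  [false]
45. n22.env = true  [B.acc > 24]
46. n22.sig = 7  [B.acc - 18]
47. n24.env = -3  [terminal]
48. n25.acc = 12  [12]
49. n26.val = 7  [terminal]
50. n25.ok = false  [B.acc > 12]
51. n25.env = true  [f.val > 6]
52. n25.sig = -9  [B.acc * 2 - 33]
53. n21.depth = "uv"  ["uv"]
54. n11.val = false  [a.tag > -5]
55. n1.acc = "vu"  ["vu"]
56. n1.wid = true  [B.sig == 13]
57. n1.pre = -4  [B.sig * 3 - 43]
58. n1.lab = true  [true]
59. n0.acc = "xvu"  ["x" ++ S₁.acc]
60. n0.wid = false  [S₁.lab == false]
61. n0.pre = 27  [len(S₁.acc) + 25]
62. n0.lab = true  [S₁.lab and S₁.wid]

true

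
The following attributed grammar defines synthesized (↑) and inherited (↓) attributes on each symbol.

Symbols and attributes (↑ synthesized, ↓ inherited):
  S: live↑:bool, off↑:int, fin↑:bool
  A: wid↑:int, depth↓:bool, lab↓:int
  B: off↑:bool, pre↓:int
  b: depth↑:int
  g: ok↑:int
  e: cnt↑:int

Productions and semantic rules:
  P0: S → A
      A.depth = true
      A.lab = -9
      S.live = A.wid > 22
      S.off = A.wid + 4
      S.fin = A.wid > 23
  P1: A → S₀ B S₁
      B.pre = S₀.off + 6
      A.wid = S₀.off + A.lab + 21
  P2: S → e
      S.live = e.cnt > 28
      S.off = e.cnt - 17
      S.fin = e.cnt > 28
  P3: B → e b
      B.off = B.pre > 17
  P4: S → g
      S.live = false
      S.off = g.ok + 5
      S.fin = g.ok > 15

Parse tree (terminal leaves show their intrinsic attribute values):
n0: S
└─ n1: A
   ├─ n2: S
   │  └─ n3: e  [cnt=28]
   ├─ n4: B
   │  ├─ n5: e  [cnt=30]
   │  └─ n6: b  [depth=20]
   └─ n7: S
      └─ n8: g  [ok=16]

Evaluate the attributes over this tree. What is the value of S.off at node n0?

1. n1.depth = true  [true]
2. n1.lab = -9  [-9]
3. n3.cnt = 28  [terminal]
4. n2.live = false  [e.cnt > 28]
5. n2.off = 11  [e.cnt - 17]
6. n2.fin = false  [e.cnt > 28]
7. n4.pre = 17  [S₀.off + 6]
8. n5.cnt = 30  [terminal]
9. n6.depth = 20  [terminal]
10. n4.off = false  [B.pre > 17]
11. n8.ok = 16  [terminal]
12. n7.live = false  [false]
13. n7.off = 21  [g.ok + 5]
14. n7.fin = true  [g.ok > 15]
15. n1.wid = 23  [S₀.off + A.lab + 21]
16. n0.live = true  [A.wid > 22]
17. n0.off = 27  [A.wid + 4]
18. n0.fin = false  [A.wid > 23]

27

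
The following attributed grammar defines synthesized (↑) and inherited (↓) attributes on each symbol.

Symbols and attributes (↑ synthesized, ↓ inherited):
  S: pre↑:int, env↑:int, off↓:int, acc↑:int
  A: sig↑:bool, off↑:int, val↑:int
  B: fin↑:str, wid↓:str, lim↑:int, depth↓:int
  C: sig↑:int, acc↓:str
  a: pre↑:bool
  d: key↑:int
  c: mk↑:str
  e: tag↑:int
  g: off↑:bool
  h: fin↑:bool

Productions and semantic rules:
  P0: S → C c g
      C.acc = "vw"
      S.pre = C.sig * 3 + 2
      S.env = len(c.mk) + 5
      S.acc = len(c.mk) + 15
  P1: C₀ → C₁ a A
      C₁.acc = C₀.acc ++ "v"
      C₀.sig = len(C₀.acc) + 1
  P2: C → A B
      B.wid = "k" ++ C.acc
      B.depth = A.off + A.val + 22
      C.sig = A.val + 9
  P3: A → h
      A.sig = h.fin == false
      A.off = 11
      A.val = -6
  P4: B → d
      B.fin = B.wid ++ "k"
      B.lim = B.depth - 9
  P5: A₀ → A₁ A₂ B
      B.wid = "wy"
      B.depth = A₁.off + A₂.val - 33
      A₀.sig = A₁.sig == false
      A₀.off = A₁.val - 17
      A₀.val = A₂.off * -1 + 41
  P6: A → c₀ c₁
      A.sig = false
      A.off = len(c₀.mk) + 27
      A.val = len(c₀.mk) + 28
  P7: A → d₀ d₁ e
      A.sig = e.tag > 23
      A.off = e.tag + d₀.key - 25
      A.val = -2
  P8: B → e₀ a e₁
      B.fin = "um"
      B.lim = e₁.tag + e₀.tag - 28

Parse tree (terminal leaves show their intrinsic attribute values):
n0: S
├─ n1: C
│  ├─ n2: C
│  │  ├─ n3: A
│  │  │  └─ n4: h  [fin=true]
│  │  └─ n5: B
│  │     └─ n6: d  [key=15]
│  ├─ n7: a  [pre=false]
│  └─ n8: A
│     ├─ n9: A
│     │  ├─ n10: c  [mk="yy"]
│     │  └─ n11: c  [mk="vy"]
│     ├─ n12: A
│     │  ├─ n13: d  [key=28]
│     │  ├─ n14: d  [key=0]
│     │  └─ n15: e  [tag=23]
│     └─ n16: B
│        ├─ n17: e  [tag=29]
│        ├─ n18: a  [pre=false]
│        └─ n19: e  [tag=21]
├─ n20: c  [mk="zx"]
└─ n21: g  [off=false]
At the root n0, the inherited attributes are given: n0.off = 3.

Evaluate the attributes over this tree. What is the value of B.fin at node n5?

1. n0.off = 3  [given at root]
2. n1.acc = "vw"  ["vw"]
3. n2.acc = "vwv"  [C₀.acc ++ "v"]
4. n4.fin = true  [terminal]
5. n3.sig = false  [h.fin == false]
6. n3.off = 11  [11]
7. n3.val = -6  [-6]
8. n5.wid = "kvwv"  ["k" ++ C.acc]
9. n5.depth = 27  [A.off + A.val + 22]
10. n6.key = 15  [terminal]
11. n5.fin = "kvwvk"  [B.wid ++ "k"]
12. n5.lim = 18  [B.depth - 9]
13. n2.sig = 3  [A.val + 9]
14. n7.pre = false  [terminal]
15. n10.mk = "yy"  [terminal]
16. n11.mk = "vy"  [terminal]
17. n9.sig = false  [false]
18. n9.off = 29  [len(c₀.mk) + 27]
19. n9.val = 30  [len(c₀.mk) + 28]
20. n13.key = 28  [terminal]
21. n14.key = 0  [terminal]
22. n15.tag = 23  [terminal]
23. n12.sig = false  [e.tag > 23]
24. n12.off = 26  [e.tag + d₀.key - 25]
25. n12.val = -2  [-2]
26. n16.wid = "wy"  ["wy"]
27. n16.depth = -6  [A₁.off + A₂.val - 33]
28. n17.tag = 29  [terminal]
29. n18.pre = false  [terminal]
30. n19.tag = 21  [terminal]
31. n16.fin = "um"  ["um"]
32. n16.lim = 22  [e₁.tag + e₀.tag - 28]
33. n8.sig = true  [A₁.sig == false]
34. n8.off = 13  [A₁.val - 17]
35. n8.val = 15  [A₂.off * -1 + 41]
36. n1.sig = 3  [len(C₀.acc) + 1]
37. n20.mk = "zx"  [terminal]
38. n21.off = false  [terminal]
39. n0.pre = 11  [C.sig * 3 + 2]
40. n0.env = 7  [len(c.mk) + 5]
41. n0.acc = 17  [len(c.mk) + 15]

"kvwvk"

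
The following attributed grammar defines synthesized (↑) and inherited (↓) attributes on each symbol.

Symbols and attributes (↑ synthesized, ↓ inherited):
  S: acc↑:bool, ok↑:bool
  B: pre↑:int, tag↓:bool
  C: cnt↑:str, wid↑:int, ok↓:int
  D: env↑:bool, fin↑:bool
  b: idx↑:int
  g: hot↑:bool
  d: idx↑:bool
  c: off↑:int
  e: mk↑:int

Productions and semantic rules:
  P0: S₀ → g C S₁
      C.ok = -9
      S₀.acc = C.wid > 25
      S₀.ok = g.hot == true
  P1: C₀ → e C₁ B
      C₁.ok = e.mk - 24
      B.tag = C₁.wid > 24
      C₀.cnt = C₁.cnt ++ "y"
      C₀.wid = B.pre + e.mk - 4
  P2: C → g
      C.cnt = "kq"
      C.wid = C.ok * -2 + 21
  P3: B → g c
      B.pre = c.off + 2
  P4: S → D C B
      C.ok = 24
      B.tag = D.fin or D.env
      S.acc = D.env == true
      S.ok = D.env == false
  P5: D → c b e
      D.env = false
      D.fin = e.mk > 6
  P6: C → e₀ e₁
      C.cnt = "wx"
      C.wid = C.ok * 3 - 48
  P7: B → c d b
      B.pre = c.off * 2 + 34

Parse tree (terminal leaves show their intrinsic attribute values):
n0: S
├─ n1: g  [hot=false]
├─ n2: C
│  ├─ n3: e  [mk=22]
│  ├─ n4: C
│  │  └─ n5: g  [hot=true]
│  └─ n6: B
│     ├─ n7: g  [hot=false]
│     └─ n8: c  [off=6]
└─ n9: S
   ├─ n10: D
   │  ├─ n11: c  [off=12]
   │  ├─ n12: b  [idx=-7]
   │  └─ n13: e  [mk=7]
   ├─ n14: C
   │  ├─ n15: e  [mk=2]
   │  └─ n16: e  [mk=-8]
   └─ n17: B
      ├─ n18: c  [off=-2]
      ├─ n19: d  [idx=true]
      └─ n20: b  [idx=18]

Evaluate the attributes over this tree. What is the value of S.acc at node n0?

true

1. n1.hot = false  [terminal]
2. n2.ok = -9  [-9]
3. n3.mk = 22  [terminal]
4. n4.ok = -2  [e.mk - 24]
5. n5.hot = true  [terminal]
6. n4.cnt = "kq"  ["kq"]
7. n4.wid = 25  [C.ok * -2 + 21]
8. n6.tag = true  [C₁.wid > 24]
9. n7.hot = false  [terminal]
10. n8.off = 6  [terminal]
11. n6.pre = 8  [c.off + 2]
12. n2.cnt = "kqy"  [C₁.cnt ++ "y"]
13. n2.wid = 26  [B.pre + e.mk - 4]
14. n11.off = 12  [terminal]
15. n12.idx = -7  [terminal]
16. n13.mk = 7  [terminal]
17. n10.env = false  [false]
18. n10.fin = true  [e.mk > 6]
19. n14.ok = 24  [24]
20. n15.mk = 2  [terminal]
21. n16.mk = -8  [terminal]
22. n14.cnt = "wx"  ["wx"]
23. n14.wid = 24  [C.ok * 3 - 48]
24. n17.tag = true  [D.fin or D.env]
25. n18.off = -2  [terminal]
26. n19.idx = true  [terminal]
27. n20.idx = 18  [terminal]
28. n17.pre = 30  [c.off * 2 + 34]
29. n9.acc = false  [D.env == true]
30. n9.ok = true  [D.env == false]
31. n0.acc = true  [C.wid > 25]
32. n0.ok = false  [g.hot == true]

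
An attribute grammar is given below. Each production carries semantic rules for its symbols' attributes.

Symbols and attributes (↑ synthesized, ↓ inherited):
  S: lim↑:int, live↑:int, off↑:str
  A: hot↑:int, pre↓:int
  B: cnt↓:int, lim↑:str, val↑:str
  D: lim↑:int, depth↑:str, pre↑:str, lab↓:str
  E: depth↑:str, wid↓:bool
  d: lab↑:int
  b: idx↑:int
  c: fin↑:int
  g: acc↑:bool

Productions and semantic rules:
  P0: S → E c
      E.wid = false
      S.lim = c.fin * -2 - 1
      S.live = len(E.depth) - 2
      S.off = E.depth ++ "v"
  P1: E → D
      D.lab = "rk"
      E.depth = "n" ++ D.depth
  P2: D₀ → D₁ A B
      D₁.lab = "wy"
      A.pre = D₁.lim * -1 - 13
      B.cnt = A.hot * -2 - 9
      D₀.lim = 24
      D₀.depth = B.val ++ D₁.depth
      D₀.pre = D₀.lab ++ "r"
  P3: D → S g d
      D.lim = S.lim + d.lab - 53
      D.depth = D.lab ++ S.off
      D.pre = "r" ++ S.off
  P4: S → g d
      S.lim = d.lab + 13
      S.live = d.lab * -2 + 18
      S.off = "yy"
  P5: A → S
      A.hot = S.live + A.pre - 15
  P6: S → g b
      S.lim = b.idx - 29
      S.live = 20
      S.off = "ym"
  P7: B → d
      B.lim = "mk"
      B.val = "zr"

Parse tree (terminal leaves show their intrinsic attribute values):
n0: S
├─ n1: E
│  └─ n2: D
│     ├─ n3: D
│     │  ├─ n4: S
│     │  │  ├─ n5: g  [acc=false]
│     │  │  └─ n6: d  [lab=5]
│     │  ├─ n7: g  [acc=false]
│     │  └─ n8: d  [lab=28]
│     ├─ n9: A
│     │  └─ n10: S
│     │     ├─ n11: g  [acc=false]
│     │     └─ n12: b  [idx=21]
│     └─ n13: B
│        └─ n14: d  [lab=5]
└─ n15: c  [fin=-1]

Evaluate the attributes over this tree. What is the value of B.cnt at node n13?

1. n1.wid = false  [false]
2. n2.lab = "rk"  ["rk"]
3. n3.lab = "wy"  ["wy"]
4. n5.acc = false  [terminal]
5. n6.lab = 5  [terminal]
6. n4.lim = 18  [d.lab + 13]
7. n4.live = 8  [d.lab * -2 + 18]
8. n4.off = "yy"  ["yy"]
9. n7.acc = false  [terminal]
10. n8.lab = 28  [terminal]
11. n3.lim = -7  [S.lim + d.lab - 53]
12. n3.depth = "wyyy"  [D.lab ++ S.off]
13. n3.pre = "ryy"  ["r" ++ S.off]
14. n9.pre = -6  [D₁.lim * -1 - 13]
15. n11.acc = false  [terminal]
16. n12.idx = 21  [terminal]
17. n10.lim = -8  [b.idx - 29]
18. n10.live = 20  [20]
19. n10.off = "ym"  ["ym"]
20. n9.hot = -1  [S.live + A.pre - 15]
21. n13.cnt = -7  [A.hot * -2 - 9]
22. n14.lab = 5  [terminal]
23. n13.lim = "mk"  ["mk"]
24. n13.val = "zr"  ["zr"]
25. n2.lim = 24  [24]
26. n2.depth = "zrwyyy"  [B.val ++ D₁.depth]
27. n2.pre = "rkr"  [D₀.lab ++ "r"]
28. n1.depth = "nzrwyyy"  ["n" ++ D.depth]
29. n15.fin = -1  [terminal]
30. n0.lim = 1  [c.fin * -2 - 1]
31. n0.live = 5  [len(E.depth) - 2]
32. n0.off = "nzrwyyyv"  [E.depth ++ "v"]

-7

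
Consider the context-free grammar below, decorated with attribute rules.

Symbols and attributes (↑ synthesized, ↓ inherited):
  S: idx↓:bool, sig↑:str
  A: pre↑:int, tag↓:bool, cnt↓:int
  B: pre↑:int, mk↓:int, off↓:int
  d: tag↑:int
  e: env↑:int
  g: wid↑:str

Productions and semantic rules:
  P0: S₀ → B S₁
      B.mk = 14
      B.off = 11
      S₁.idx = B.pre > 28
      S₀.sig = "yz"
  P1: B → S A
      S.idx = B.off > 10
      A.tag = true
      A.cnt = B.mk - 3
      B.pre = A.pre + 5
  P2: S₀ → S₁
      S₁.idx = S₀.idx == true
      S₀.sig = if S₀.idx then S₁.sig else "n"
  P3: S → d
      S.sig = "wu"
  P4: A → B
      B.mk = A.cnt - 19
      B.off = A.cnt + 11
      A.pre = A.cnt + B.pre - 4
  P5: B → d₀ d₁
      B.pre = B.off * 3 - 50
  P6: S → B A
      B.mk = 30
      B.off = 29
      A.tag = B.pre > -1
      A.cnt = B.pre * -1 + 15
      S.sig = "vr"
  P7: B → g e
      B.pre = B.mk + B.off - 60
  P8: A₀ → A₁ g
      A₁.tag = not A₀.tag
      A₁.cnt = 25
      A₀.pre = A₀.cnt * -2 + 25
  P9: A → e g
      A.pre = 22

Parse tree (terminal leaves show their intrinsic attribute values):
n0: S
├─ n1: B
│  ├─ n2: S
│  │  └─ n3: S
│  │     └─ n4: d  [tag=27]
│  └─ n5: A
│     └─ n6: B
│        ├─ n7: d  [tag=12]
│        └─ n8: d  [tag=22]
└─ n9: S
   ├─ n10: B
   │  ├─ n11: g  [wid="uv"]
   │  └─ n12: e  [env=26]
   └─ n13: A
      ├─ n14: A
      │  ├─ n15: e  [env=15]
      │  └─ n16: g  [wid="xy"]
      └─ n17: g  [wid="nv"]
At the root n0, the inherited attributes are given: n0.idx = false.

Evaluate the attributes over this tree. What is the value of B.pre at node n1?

28

1. n0.idx = false  [given at root]
2. n1.mk = 14  [14]
3. n1.off = 11  [11]
4. n2.idx = true  [B.off > 10]
5. n3.idx = true  [S₀.idx == true]
6. n4.tag = 27  [terminal]
7. n3.sig = "wu"  ["wu"]
8. n2.sig = "wu"  [if S₀.idx then S₁.sig else "n"]
9. n5.tag = true  [true]
10. n5.cnt = 11  [B.mk - 3]
11. n6.mk = -8  [A.cnt - 19]
12. n6.off = 22  [A.cnt + 11]
13. n7.tag = 12  [terminal]
14. n8.tag = 22  [terminal]
15. n6.pre = 16  [B.off * 3 - 50]
16. n5.pre = 23  [A.cnt + B.pre - 4]
17. n1.pre = 28  [A.pre + 5]
18. n9.idx = false  [B.pre > 28]
19. n10.mk = 30  [30]
20. n10.off = 29  [29]
21. n11.wid = "uv"  [terminal]
22. n12.env = 26  [terminal]
23. n10.pre = -1  [B.mk + B.off - 60]
24. n13.tag = false  [B.pre > -1]
25. n13.cnt = 16  [B.pre * -1 + 15]
26. n14.tag = true  [not A₀.tag]
27. n14.cnt = 25  [25]
28. n15.env = 15  [terminal]
29. n16.wid = "xy"  [terminal]
30. n14.pre = 22  [22]
31. n17.wid = "nv"  [terminal]
32. n13.pre = -7  [A₀.cnt * -2 + 25]
33. n9.sig = "vr"  ["vr"]
34. n0.sig = "yz"  ["yz"]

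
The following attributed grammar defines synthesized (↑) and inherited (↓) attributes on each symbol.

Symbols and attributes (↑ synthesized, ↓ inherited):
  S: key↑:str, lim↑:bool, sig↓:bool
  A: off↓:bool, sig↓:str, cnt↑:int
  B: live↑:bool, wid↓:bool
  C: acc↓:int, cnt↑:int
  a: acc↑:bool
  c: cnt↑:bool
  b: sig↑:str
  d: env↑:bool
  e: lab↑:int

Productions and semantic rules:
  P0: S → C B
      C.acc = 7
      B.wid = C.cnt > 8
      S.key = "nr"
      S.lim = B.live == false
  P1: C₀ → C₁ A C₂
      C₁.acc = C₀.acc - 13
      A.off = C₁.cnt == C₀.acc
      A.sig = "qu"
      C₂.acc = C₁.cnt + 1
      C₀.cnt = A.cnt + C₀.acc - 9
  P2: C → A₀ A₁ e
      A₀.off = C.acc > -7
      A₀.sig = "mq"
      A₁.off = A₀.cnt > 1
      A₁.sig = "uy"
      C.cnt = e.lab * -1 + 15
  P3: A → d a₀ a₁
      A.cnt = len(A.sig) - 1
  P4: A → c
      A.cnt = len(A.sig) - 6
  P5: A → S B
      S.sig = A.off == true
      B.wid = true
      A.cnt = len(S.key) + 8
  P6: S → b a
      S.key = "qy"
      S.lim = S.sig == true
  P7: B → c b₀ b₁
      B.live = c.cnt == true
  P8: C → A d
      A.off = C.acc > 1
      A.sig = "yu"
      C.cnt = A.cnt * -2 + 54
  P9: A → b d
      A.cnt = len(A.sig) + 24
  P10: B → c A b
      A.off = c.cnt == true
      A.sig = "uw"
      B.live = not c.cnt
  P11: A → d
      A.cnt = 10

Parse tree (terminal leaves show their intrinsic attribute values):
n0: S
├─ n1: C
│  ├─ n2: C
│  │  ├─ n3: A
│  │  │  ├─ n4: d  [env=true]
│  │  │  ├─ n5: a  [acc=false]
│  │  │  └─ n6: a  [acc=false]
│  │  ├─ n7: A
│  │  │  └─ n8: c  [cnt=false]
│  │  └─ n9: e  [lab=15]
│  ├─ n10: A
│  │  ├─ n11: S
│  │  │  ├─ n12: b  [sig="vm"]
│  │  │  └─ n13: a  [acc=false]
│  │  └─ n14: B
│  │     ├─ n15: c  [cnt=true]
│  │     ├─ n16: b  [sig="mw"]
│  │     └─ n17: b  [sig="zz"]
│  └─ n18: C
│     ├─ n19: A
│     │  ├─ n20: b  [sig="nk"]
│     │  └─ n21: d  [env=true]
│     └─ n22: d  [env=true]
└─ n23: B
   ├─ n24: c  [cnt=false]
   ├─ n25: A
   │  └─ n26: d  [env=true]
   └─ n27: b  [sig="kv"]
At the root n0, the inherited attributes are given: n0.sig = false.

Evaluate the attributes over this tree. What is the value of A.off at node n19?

false

1. n0.sig = false  [given at root]
2. n1.acc = 7  [7]
3. n2.acc = -6  [C₀.acc - 13]
4. n3.off = true  [C.acc > -7]
5. n3.sig = "mq"  ["mq"]
6. n4.env = true  [terminal]
7. n5.acc = false  [terminal]
8. n6.acc = false  [terminal]
9. n3.cnt = 1  [len(A.sig) - 1]
10. n7.off = false  [A₀.cnt > 1]
11. n7.sig = "uy"  ["uy"]
12. n8.cnt = false  [terminal]
13. n7.cnt = -4  [len(A.sig) - 6]
14. n9.lab = 15  [terminal]
15. n2.cnt = 0  [e.lab * -1 + 15]
16. n10.off = false  [C₁.cnt == C₀.acc]
17. n10.sig = "qu"  ["qu"]
18. n11.sig = false  [A.off == true]
19. n12.sig = "vm"  [terminal]
20. n13.acc = false  [terminal]
21. n11.key = "qy"  ["qy"]
22. n11.lim = false  [S.sig == true]
23. n14.wid = true  [true]
24. n15.cnt = true  [terminal]
25. n16.sig = "mw"  [terminal]
26. n17.sig = "zz"  [terminal]
27. n14.live = true  [c.cnt == true]
28. n10.cnt = 10  [len(S.key) + 8]
29. n18.acc = 1  [C₁.cnt + 1]
30. n19.off = false  [C.acc > 1]
31. n19.sig = "yu"  ["yu"]
32. n20.sig = "nk"  [terminal]
33. n21.env = true  [terminal]
34. n19.cnt = 26  [len(A.sig) + 24]
35. n22.env = true  [terminal]
36. n18.cnt = 2  [A.cnt * -2 + 54]
37. n1.cnt = 8  [A.cnt + C₀.acc - 9]
38. n23.wid = false  [C.cnt > 8]
39. n24.cnt = false  [terminal]
40. n25.off = false  [c.cnt == true]
41. n25.sig = "uw"  ["uw"]
42. n26.env = true  [terminal]
43. n25.cnt = 10  [10]
44. n27.sig = "kv"  [terminal]
45. n23.live = true  [not c.cnt]
46. n0.key = "nr"  ["nr"]
47. n0.lim = false  [B.live == false]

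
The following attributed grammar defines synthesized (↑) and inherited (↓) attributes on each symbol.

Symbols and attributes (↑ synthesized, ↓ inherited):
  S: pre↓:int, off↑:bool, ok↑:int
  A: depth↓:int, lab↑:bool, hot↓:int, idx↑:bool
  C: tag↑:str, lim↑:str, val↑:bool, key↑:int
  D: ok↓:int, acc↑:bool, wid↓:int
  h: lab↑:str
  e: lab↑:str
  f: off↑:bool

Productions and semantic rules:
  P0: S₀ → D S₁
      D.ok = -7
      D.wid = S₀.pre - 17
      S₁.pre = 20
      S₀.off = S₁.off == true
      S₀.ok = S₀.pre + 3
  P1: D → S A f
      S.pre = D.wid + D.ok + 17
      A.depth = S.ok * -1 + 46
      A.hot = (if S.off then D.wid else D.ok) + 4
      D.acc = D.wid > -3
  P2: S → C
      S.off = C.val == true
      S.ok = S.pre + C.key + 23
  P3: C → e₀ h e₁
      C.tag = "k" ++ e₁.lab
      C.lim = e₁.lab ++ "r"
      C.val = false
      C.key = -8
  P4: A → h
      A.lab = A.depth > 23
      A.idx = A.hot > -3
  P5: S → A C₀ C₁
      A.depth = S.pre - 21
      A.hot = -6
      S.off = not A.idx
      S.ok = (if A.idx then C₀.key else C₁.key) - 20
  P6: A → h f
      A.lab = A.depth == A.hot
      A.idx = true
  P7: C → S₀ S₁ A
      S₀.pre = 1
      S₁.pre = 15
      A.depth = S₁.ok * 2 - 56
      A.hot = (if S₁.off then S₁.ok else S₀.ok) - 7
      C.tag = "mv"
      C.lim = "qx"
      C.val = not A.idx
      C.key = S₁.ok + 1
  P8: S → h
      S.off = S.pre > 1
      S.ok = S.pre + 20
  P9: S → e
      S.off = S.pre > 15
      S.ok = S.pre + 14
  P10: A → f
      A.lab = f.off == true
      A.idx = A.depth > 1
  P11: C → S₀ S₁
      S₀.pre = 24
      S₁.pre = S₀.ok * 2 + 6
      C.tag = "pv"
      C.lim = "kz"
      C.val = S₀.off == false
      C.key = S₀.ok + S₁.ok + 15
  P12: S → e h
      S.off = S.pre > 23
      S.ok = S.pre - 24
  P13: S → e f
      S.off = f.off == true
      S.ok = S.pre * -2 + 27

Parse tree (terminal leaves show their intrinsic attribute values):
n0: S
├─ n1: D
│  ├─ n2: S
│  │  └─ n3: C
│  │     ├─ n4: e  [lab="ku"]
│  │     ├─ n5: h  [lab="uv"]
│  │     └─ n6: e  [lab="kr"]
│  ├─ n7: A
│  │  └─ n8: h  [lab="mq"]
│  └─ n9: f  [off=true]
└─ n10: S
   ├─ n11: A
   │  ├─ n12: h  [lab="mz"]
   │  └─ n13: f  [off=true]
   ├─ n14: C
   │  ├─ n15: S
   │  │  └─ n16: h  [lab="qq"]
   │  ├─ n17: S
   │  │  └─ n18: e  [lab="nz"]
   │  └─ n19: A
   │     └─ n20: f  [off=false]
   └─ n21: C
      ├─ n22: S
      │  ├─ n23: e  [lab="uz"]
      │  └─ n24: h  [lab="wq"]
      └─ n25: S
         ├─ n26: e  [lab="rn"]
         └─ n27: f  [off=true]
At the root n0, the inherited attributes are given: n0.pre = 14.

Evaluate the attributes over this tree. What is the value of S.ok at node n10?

10

1. n0.pre = 14  [given at root]
2. n1.ok = -7  [-7]
3. n1.wid = -3  [S₀.pre - 17]
4. n2.pre = 7  [D.wid + D.ok + 17]
5. n4.lab = "ku"  [terminal]
6. n5.lab = "uv"  [terminal]
7. n6.lab = "kr"  [terminal]
8. n3.tag = "kkr"  ["k" ++ e₁.lab]
9. n3.lim = "krr"  [e₁.lab ++ "r"]
10. n3.val = false  [false]
11. n3.key = -8  [-8]
12. n2.off = false  [C.val == true]
13. n2.ok = 22  [S.pre + C.key + 23]
14. n7.depth = 24  [S.ok * -1 + 46]
15. n7.hot = -3  [(if S.off then D.wid else D.ok) + 4]
16. n8.lab = "mq"  [terminal]
17. n7.lab = true  [A.depth > 23]
18. n7.idx = false  [A.hot > -3]
19. n9.off = true  [terminal]
20. n1.acc = false  [D.wid > -3]
21. n10.pre = 20  [20]
22. n11.depth = -1  [S.pre - 21]
23. n11.hot = -6  [-6]
24. n12.lab = "mz"  [terminal]
25. n13.off = true  [terminal]
26. n11.lab = false  [A.depth == A.hot]
27. n11.idx = true  [true]
28. n15.pre = 1  [1]
29. n16.lab = "qq"  [terminal]
30. n15.off = false  [S.pre > 1]
31. n15.ok = 21  [S.pre + 20]
32. n17.pre = 15  [15]
33. n18.lab = "nz"  [terminal]
34. n17.off = false  [S.pre > 15]
35. n17.ok = 29  [S.pre + 14]
36. n19.depth = 2  [S₁.ok * 2 - 56]
37. n19.hot = 14  [(if S₁.off then S₁.ok else S₀.ok) - 7]
38. n20.off = false  [terminal]
39. n19.lab = false  [f.off == true]
40. n19.idx = true  [A.depth > 1]
41. n14.tag = "mv"  ["mv"]
42. n14.lim = "qx"  ["qx"]
43. n14.val = false  [not A.idx]
44. n14.key = 30  [S₁.ok + 1]
45. n22.pre = 24  [24]
46. n23.lab = "uz"  [terminal]
47. n24.lab = "wq"  [terminal]
48. n22.off = true  [S.pre > 23]
49. n22.ok = 0  [S.pre - 24]
50. n25.pre = 6  [S₀.ok * 2 + 6]
51. n26.lab = "rn"  [terminal]
52. n27.off = true  [terminal]
53. n25.off = true  [f.off == true]
54. n25.ok = 15  [S.pre * -2 + 27]
55. n21.tag = "pv"  ["pv"]
56. n21.lim = "kz"  ["kz"]
57. n21.val = false  [S₀.off == false]
58. n21.key = 30  [S₀.ok + S₁.ok + 15]
59. n10.off = false  [not A.idx]
60. n10.ok = 10  [(if A.idx then C₀.key else C₁.key) - 20]
61. n0.off = false  [S₁.off == true]
62. n0.ok = 17  [S₀.pre + 3]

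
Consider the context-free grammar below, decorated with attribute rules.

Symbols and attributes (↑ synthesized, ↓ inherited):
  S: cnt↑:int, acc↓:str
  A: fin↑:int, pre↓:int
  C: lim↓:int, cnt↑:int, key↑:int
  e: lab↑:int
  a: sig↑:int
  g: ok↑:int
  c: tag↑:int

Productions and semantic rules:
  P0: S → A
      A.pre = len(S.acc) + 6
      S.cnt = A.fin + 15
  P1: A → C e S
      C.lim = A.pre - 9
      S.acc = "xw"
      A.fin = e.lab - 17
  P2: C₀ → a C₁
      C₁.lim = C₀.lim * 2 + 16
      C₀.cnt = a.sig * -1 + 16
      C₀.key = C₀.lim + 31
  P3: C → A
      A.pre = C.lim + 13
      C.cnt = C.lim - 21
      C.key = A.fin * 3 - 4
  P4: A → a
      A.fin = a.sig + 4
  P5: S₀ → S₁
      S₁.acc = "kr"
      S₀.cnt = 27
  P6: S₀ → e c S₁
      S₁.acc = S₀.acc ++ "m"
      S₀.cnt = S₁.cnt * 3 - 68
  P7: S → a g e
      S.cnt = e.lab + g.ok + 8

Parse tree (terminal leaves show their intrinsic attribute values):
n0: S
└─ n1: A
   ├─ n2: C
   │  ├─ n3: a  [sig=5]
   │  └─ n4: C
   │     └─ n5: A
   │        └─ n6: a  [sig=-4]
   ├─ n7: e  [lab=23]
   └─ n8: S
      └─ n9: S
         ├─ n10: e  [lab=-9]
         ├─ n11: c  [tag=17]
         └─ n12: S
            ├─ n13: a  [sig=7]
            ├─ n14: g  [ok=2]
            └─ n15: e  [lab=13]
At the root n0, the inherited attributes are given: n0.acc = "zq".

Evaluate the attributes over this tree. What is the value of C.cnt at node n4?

-7

1. n0.acc = "zq"  [given at root]
2. n1.pre = 8  [len(S.acc) + 6]
3. n2.lim = -1  [A.pre - 9]
4. n3.sig = 5  [terminal]
5. n4.lim = 14  [C₀.lim * 2 + 16]
6. n5.pre = 27  [C.lim + 13]
7. n6.sig = -4  [terminal]
8. n5.fin = 0  [a.sig + 4]
9. n4.cnt = -7  [C.lim - 21]
10. n4.key = -4  [A.fin * 3 - 4]
11. n2.cnt = 11  [a.sig * -1 + 16]
12. n2.key = 30  [C₀.lim + 31]
13. n7.lab = 23  [terminal]
14. n8.acc = "xw"  ["xw"]
15. n9.acc = "kr"  ["kr"]
16. n10.lab = -9  [terminal]
17. n11.tag = 17  [terminal]
18. n12.acc = "krm"  [S₀.acc ++ "m"]
19. n13.sig = 7  [terminal]
20. n14.ok = 2  [terminal]
21. n15.lab = 13  [terminal]
22. n12.cnt = 23  [e.lab + g.ok + 8]
23. n9.cnt = 1  [S₁.cnt * 3 - 68]
24. n8.cnt = 27  [27]
25. n1.fin = 6  [e.lab - 17]
26. n0.cnt = 21  [A.fin + 15]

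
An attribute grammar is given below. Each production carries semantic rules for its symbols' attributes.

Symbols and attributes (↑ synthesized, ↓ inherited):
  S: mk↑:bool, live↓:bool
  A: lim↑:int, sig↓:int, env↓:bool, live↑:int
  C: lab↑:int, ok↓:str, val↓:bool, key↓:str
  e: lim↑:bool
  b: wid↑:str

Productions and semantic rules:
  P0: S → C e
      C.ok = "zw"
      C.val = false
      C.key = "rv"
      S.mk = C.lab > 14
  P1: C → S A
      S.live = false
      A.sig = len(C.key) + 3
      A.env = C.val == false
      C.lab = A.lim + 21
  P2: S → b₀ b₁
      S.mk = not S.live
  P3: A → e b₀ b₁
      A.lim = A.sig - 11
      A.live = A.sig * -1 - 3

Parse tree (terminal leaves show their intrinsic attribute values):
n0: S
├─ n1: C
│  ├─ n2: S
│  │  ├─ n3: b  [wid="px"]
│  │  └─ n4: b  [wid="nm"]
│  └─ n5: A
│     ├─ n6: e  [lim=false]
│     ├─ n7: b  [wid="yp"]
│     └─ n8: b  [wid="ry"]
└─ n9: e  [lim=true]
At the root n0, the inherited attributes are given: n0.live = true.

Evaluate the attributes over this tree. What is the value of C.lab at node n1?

15

1. n0.live = true  [given at root]
2. n1.ok = "zw"  ["zw"]
3. n1.val = false  [false]
4. n1.key = "rv"  ["rv"]
5. n2.live = false  [false]
6. n3.wid = "px"  [terminal]
7. n4.wid = "nm"  [terminal]
8. n2.mk = true  [not S.live]
9. n5.sig = 5  [len(C.key) + 3]
10. n5.env = true  [C.val == false]
11. n6.lim = false  [terminal]
12. n7.wid = "yp"  [terminal]
13. n8.wid = "ry"  [terminal]
14. n5.lim = -6  [A.sig - 11]
15. n5.live = -8  [A.sig * -1 - 3]
16. n1.lab = 15  [A.lim + 21]
17. n9.lim = true  [terminal]
18. n0.mk = true  [C.lab > 14]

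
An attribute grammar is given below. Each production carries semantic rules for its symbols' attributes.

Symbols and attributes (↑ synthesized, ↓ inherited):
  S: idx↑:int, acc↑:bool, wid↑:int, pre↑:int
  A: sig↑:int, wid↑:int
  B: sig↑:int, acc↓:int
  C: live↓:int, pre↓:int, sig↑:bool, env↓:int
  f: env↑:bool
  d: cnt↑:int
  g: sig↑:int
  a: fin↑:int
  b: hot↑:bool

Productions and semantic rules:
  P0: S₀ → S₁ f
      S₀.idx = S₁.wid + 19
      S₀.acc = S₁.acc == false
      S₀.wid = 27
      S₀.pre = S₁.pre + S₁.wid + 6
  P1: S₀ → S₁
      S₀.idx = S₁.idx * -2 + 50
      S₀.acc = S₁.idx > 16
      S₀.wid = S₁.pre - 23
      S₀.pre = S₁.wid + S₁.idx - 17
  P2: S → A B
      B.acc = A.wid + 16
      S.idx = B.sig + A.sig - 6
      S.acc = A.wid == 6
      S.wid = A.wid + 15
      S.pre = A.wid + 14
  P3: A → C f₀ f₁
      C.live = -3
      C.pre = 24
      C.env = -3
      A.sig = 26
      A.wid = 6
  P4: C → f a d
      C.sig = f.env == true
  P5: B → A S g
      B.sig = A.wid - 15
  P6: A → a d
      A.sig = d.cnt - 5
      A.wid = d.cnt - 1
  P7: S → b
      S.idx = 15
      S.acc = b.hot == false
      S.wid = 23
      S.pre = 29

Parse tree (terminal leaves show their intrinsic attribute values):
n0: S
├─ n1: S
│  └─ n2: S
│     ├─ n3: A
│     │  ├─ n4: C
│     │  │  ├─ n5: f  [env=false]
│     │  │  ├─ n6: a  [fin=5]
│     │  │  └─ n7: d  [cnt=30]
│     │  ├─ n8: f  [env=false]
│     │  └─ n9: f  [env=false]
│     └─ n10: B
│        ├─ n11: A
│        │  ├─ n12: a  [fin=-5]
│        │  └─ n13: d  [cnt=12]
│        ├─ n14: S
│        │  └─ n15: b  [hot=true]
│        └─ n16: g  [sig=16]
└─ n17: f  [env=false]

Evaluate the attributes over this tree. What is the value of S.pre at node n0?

1. n4.live = -3  [-3]
2. n4.pre = 24  [24]
3. n4.env = -3  [-3]
4. n5.env = false  [terminal]
5. n6.fin = 5  [terminal]
6. n7.cnt = 30  [terminal]
7. n4.sig = false  [f.env == true]
8. n8.env = false  [terminal]
9. n9.env = false  [terminal]
10. n3.sig = 26  [26]
11. n3.wid = 6  [6]
12. n10.acc = 22  [A.wid + 16]
13. n12.fin = -5  [terminal]
14. n13.cnt = 12  [terminal]
15. n11.sig = 7  [d.cnt - 5]
16. n11.wid = 11  [d.cnt - 1]
17. n15.hot = true  [terminal]
18. n14.idx = 15  [15]
19. n14.acc = false  [b.hot == false]
20. n14.wid = 23  [23]
21. n14.pre = 29  [29]
22. n16.sig = 16  [terminal]
23. n10.sig = -4  [A.wid - 15]
24. n2.idx = 16  [B.sig + A.sig - 6]
25. n2.acc = true  [A.wid == 6]
26. n2.wid = 21  [A.wid + 15]
27. n2.pre = 20  [A.wid + 14]
28. n1.idx = 18  [S₁.idx * -2 + 50]
29. n1.acc = false  [S₁.idx > 16]
30. n1.wid = -3  [S₁.pre - 23]
31. n1.pre = 20  [S₁.wid + S₁.idx - 17]
32. n17.env = false  [terminal]
33. n0.idx = 16  [S₁.wid + 19]
34. n0.acc = true  [S₁.acc == false]
35. n0.wid = 27  [27]
36. n0.pre = 23  [S₁.pre + S₁.wid + 6]

23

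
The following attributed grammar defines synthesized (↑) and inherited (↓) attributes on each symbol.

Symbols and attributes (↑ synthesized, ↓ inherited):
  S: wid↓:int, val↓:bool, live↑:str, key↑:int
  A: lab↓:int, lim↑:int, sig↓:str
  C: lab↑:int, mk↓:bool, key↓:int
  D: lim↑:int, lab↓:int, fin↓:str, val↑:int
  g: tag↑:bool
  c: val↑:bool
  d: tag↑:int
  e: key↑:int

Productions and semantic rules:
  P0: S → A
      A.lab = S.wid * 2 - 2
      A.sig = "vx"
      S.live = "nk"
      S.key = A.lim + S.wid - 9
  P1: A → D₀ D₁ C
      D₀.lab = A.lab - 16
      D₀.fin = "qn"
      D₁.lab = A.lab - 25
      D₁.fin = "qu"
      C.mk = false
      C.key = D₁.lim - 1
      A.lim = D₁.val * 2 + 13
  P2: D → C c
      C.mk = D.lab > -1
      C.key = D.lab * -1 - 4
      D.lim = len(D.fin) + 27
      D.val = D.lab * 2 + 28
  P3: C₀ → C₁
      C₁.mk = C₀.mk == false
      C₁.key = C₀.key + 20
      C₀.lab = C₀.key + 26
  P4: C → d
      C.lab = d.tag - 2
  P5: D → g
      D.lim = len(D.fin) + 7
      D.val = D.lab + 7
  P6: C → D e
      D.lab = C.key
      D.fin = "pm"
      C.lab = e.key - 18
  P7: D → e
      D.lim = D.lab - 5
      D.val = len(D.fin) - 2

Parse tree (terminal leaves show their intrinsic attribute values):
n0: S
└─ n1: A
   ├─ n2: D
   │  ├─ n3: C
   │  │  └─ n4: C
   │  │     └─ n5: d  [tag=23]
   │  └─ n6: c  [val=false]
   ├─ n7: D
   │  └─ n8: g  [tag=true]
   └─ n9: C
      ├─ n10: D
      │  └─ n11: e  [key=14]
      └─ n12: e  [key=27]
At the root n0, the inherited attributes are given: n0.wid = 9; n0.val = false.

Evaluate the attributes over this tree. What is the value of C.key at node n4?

16

1. n0.wid = 9  [given at root]
2. n0.val = false  [given at root]
3. n1.lab = 16  [S.wid * 2 - 2]
4. n1.sig = "vx"  ["vx"]
5. n2.lab = 0  [A.lab - 16]
6. n2.fin = "qn"  ["qn"]
7. n3.mk = true  [D.lab > -1]
8. n3.key = -4  [D.lab * -1 - 4]
9. n4.mk = false  [C₀.mk == false]
10. n4.key = 16  [C₀.key + 20]
11. n5.tag = 23  [terminal]
12. n4.lab = 21  [d.tag - 2]
13. n3.lab = 22  [C₀.key + 26]
14. n6.val = false  [terminal]
15. n2.lim = 29  [len(D.fin) + 27]
16. n2.val = 28  [D.lab * 2 + 28]
17. n7.lab = -9  [A.lab - 25]
18. n7.fin = "qu"  ["qu"]
19. n8.tag = true  [terminal]
20. n7.lim = 9  [len(D.fin) + 7]
21. n7.val = -2  [D.lab + 7]
22. n9.mk = false  [false]
23. n9.key = 8  [D₁.lim - 1]
24. n10.lab = 8  [C.key]
25. n10.fin = "pm"  ["pm"]
26. n11.key = 14  [terminal]
27. n10.lim = 3  [D.lab - 5]
28. n10.val = 0  [len(D.fin) - 2]
29. n12.key = 27  [terminal]
30. n9.lab = 9  [e.key - 18]
31. n1.lim = 9  [D₁.val * 2 + 13]
32. n0.live = "nk"  ["nk"]
33. n0.key = 9  [A.lim + S.wid - 9]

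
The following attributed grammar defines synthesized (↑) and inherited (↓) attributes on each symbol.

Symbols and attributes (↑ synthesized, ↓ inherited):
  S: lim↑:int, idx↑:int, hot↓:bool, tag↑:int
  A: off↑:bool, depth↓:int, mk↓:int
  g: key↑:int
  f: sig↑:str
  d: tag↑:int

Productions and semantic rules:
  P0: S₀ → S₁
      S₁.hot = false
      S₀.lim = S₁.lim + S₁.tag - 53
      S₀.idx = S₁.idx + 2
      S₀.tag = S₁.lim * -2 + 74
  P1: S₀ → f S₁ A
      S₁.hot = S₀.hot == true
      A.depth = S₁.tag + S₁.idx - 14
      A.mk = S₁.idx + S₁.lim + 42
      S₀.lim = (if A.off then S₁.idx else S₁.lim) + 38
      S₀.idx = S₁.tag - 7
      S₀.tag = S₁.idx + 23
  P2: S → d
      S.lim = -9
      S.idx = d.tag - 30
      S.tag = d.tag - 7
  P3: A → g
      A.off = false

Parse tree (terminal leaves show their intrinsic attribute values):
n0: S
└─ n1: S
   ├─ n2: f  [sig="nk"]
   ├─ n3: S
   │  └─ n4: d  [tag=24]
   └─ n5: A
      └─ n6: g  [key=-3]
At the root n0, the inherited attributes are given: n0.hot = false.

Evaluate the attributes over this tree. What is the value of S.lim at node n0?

-7

1. n0.hot = false  [given at root]
2. n1.hot = false  [false]
3. n2.sig = "nk"  [terminal]
4. n3.hot = false  [S₀.hot == true]
5. n4.tag = 24  [terminal]
6. n3.lim = -9  [-9]
7. n3.idx = -6  [d.tag - 30]
8. n3.tag = 17  [d.tag - 7]
9. n5.depth = -3  [S₁.tag + S₁.idx - 14]
10. n5.mk = 27  [S₁.idx + S₁.lim + 42]
11. n6.key = -3  [terminal]
12. n5.off = false  [false]
13. n1.lim = 29  [(if A.off then S₁.idx else S₁.lim) + 38]
14. n1.idx = 10  [S₁.tag - 7]
15. n1.tag = 17  [S₁.idx + 23]
16. n0.lim = -7  [S₁.lim + S₁.tag - 53]
17. n0.idx = 12  [S₁.idx + 2]
18. n0.tag = 16  [S₁.lim * -2 + 74]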